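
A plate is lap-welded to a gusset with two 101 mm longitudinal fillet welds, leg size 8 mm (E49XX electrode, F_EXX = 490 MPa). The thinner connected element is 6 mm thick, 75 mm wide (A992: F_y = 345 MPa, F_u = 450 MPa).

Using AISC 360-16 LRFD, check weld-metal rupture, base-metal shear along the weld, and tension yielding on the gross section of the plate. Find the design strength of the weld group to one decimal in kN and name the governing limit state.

139.7 kN (gross-section yield governs)

Weld metal: throat = 0.707×8 = 5.656 mm, L = 2×101 = 202 mm. φR_n = 0.75 × 0.6 × 490 × 5.656 × 202 = 251.9 kN.
Base metal shear (6 mm plate): yield φR_n = 1.0×0.6×345×6×202 = 250.9 kN; rupture φR_n = 0.75×0.6×450×6×202 = 245.4 kN; take 245.4 kN (rupture).
Tension yield (gross): A_g = 75×6 = 450 mm². φR_n = 0.90 × 345 × 450 = 139.7 kN.
Governing: min(251.9, 245.4, 139.7) = 139.7 kN → gross-section yield.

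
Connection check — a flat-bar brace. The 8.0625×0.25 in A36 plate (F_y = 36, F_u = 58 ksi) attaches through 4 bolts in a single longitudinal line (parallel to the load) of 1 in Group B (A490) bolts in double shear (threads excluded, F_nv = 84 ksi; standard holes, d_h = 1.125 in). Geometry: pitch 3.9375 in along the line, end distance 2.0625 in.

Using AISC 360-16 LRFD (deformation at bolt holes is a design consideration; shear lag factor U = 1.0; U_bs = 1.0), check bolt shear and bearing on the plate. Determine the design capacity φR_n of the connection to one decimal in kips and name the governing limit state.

Bolt shear: A_b = π(1)²/4 = 0.7854 in². φR_n = 0.75 × 84 × 0.7854 × 4 × 2 = 395.8 kips.
Bearing (0.25 in plate, F_u = 58 ksi): end bolts L_c = 2.0625 − 1.125/2 = 1.5, R_n = min(1.2×1.5×0.25×58, 2.4×1×0.25×58) = 26.1 kips/bolt; interior L_c = 3.9375 − 1.125 = 2.8125, R_n = 34.8 kips/bolt. φR_n = 0.75 × (1×26.1 + 3×34.8) = 97.9 kips.
Governing: min(395.8, 97.9) = 97.9 kips → bearing.

97.9 kips (bearing governs)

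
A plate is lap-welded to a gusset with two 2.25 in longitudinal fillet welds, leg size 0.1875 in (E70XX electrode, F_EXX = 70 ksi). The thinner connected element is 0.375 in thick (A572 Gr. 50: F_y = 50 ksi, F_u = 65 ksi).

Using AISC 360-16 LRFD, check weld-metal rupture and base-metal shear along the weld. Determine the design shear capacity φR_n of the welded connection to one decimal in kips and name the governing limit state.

18.8 kips (weld metal governs)

Weld metal: throat = 0.707×0.1875 = 0.13256 in, L = 2×2.25 = 4.5 in. φR_n = 0.75 × 0.6 × 70 × 0.13256 × 4.5 = 18.8 kips.
Base metal shear (0.375 in plate): yield φR_n = 1.0×0.6×50×0.375×4.5 = 50.6 kips; rupture φR_n = 0.75×0.6×65×0.375×4.5 = 49.4 kips; take 49.4 kips (rupture).
Governing: min(18.8, 49.4) = 18.8 kips → weld metal.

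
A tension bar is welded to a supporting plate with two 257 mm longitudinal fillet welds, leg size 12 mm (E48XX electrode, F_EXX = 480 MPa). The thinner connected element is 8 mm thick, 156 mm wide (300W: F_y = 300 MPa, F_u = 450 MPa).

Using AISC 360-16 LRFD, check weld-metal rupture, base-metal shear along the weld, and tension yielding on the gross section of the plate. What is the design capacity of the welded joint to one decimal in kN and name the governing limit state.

Weld metal: throat = 0.707×12 = 8.484 mm, L = 2×257 = 514 mm. φR_n = 0.75 × 0.6 × 480 × 8.484 × 514 = 941.9 kN.
Base metal shear (8 mm plate): yield φR_n = 1.0×0.6×300×8×514 = 740.2 kN; rupture φR_n = 0.75×0.6×450×8×514 = 832.7 kN; take 740.2 kN (yield).
Tension yield (gross): A_g = 156×8 = 1248 mm². φR_n = 0.90 × 300 × 1248 = 337.0 kN.
Governing: min(941.9, 740.2, 337.0) = 337.0 kN → gross-section yield.

337.0 kN (gross-section yield governs)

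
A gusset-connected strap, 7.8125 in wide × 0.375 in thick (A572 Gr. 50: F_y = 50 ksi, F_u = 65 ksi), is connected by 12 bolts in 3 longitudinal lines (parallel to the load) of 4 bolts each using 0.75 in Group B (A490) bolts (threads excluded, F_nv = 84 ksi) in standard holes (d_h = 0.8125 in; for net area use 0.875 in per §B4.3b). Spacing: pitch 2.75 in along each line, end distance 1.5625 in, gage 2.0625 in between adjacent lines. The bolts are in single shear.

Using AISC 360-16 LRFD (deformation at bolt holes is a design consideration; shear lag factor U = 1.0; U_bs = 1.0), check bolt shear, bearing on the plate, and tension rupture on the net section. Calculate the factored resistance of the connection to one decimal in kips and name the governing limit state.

Bolt shear: A_b = π(0.75)²/4 = 0.44179 in². φR_n = 0.75 × 84 × 0.44179 × 12 × 1 = 334.0 kips.
Bearing (0.375 in plate, F_u = 65 ksi): end bolts L_c = 1.5625 − 0.8125/2 = 1.15625, R_n = min(1.2×1.15625×0.375×65, 2.4×0.75×0.375×65) = 33.82 kips/bolt; interior L_c = 2.75 − 0.8125 = 1.9375, R_n = 43.875 kips/bolt. φR_n = 0.75 × (3×33.82 + 9×43.875) = 372.3 kips.
Tension rupture (net): A_n = (7.8125 − 3×0.875)×0.375 = 1.9453 in² (U = 1.0, A_e = A_n). φR_n = 0.75 × 65 × 1.9453 = 94.8 kips.
Governing: min(334.0, 372.3, 94.8) = 94.8 kips → net-section rupture.

94.8 kips (net-section rupture governs)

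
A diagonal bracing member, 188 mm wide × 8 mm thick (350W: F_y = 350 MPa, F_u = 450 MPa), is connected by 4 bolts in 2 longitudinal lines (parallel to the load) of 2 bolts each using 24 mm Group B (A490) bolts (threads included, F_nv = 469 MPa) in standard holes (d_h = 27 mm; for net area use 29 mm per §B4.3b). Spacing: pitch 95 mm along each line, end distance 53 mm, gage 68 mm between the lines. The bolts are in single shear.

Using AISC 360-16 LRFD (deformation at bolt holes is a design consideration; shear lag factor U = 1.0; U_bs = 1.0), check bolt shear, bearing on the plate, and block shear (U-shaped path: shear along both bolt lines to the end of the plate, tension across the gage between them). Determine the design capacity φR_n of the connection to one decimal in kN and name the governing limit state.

443.9 kN (block shear governs)

Bolt shear: A_b = π(24)²/4 = 452.39 mm². φR_n = 0.75 × 469 × 452.39 × 4 × 1 = 636.5 kN.
Bearing (8 mm plate, F_u = 450 MPa): end bolts L_c = 53 − 27/2 = 39.5, R_n = min(1.2×39.5×8×450, 2.4×24×8×450) = 170.64 kN/bolt; interior L_c = 95 − 27 = 68, R_n = 207.36 kN/bolt. φR_n = 0.75 × (2×170.64 + 2×207.36) = 567.0 kN.
Block shear: shear path 2×[53+1×95] = 2×148 mm, A_gv = 2368, A_nv = 2×(148 − 1.5×29)×8 = 1672 mm²; tension across gage: (68 − 1×29)×8 = 312 mm². R_n = min(0.6×450×1672, 0.6×350×2368) + 1.0×450×312 = min(451.44, 497.28) + 140.4 = 591.84 kN. φR_n = 0.75 × 591.84 = 443.9 kN.
Governing: min(636.5, 567.0, 443.9) = 443.9 kN → block shear.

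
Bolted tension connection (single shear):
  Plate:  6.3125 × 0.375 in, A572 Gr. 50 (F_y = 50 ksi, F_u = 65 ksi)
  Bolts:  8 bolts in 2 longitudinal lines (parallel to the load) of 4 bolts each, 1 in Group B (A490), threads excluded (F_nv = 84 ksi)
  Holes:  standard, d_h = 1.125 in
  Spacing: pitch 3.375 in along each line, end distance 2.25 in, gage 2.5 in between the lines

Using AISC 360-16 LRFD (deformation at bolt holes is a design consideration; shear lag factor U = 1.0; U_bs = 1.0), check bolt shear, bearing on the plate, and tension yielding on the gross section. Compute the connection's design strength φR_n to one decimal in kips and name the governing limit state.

106.5 kips (gross-section yield governs)

Bolt shear: A_b = π(1)²/4 = 0.7854 in². φR_n = 0.75 × 84 × 0.7854 × 8 × 1 = 395.8 kips.
Bearing (0.375 in plate, F_u = 65 ksi): end bolts L_c = 2.25 − 1.125/2 = 1.6875, R_n = min(1.2×1.6875×0.375×65, 2.4×1×0.375×65) = 49.359 kips/bolt; interior L_c = 3.375 − 1.125 = 2.25, R_n = 58.5 kips/bolt. φR_n = 0.75 × (2×49.359 + 6×58.5) = 337.3 kips.
Tension yield (gross): A_g = 6.3125×0.375 = 2.3672 in². φR_n = 0.90 × 50 × 2.3672 = 106.5 kips.
Governing: min(395.8, 337.3, 106.5) = 106.5 kips → gross-section yield.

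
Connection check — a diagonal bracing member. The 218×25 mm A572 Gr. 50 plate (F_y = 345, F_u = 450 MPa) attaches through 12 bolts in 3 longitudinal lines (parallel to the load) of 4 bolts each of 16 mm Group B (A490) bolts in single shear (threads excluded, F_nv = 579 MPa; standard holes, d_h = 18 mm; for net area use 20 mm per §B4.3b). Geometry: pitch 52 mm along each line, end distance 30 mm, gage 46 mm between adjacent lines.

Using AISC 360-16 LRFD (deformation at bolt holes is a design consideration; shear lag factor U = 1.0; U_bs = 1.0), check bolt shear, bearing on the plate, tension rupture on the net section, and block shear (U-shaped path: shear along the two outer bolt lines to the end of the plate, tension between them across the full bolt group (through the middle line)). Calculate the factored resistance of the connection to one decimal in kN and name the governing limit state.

Bolt shear: A_b = π(16)²/4 = 201.06 mm². φR_n = 0.75 × 579 × 201.06 × 12 × 1 = 1047.7 kN.
Bearing (25 mm plate, F_u = 450 MPa): end bolts L_c = 30 − 18/2 = 21, R_n = min(1.2×21×25×450, 2.4×16×25×450) = 283.5 kN/bolt; interior L_c = 52 − 18 = 34, R_n = 432 kN/bolt. φR_n = 0.75 × (3×283.5 + 9×432) = 3553.9 kN.
Tension rupture (net): A_n = (218 − 3×20)×25 = 3950 mm² (U = 1.0, A_e = A_n). φR_n = 0.75 × 450 × 3950 = 1333.1 kN.
Block shear: shear path 2×[30+3×52] = 2×186 mm, A_gv = 9300, A_nv = 2×(186 − 3.5×20)×25 = 5800 mm²; tension across gage: (92 − 2×20)×25 = 1300 mm². R_n = min(0.6×450×5800, 0.6×345×9300) + 1.0×450×1300 = min(1566, 1925.1) + 585 = 2151 kN. φR_n = 0.75 × 2151 = 1613.3 kN.
Governing: min(1047.7, 3553.9, 1333.1, 1613.3) = 1047.7 kN → bolt shear.

1047.7 kN (bolt shear governs)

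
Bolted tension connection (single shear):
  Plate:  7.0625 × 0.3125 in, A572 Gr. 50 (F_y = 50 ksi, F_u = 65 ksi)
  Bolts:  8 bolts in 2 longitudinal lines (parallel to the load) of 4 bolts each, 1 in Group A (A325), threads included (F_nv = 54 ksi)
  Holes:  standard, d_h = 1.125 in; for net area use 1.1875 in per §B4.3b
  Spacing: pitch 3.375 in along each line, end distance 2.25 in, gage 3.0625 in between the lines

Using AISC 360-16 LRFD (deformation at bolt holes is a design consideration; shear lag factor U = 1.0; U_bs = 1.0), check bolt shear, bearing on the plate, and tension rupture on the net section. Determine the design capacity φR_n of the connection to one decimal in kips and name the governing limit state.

71.4 kips (net-section rupture governs)

Bolt shear: A_b = π(1)²/4 = 0.7854 in². φR_n = 0.75 × 54 × 0.7854 × 8 × 1 = 254.5 kips.
Bearing (0.3125 in plate, F_u = 65 ksi): end bolts L_c = 2.25 − 1.125/2 = 1.6875, R_n = min(1.2×1.6875×0.3125×65, 2.4×1×0.3125×65) = 41.133 kips/bolt; interior L_c = 3.375 − 1.125 = 2.25, R_n = 48.75 kips/bolt. φR_n = 0.75 × (2×41.133 + 6×48.75) = 281.1 kips.
Tension rupture (net): A_n = (7.0625 − 2×1.1875)×0.3125 = 1.4648 in² (U = 1.0, A_e = A_n). φR_n = 0.75 × 65 × 1.4648 = 71.4 kips.
Governing: min(254.5, 281.1, 71.4) = 71.4 kips → net-section rupture.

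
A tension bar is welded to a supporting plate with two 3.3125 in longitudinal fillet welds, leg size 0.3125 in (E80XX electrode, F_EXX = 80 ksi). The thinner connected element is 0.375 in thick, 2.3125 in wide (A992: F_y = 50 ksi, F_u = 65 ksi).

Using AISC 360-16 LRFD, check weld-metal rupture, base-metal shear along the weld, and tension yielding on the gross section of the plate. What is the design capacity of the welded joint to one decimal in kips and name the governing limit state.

39.0 kips (gross-section yield governs)

Weld metal: throat = 0.707×0.3125 = 0.22094 in, L = 2×3.3125 = 6.625 in. φR_n = 0.75 × 0.6 × 80 × 0.22094 × 6.625 = 52.7 kips.
Base metal shear (0.375 in plate): yield φR_n = 1.0×0.6×50×0.375×6.625 = 74.5 kips; rupture φR_n = 0.75×0.6×65×0.375×6.625 = 72.7 kips; take 72.7 kips (rupture).
Tension yield (gross): A_g = 2.3125×0.375 = 0.86719 in². φR_n = 0.90 × 50 × 0.86719 = 39.0 kips.
Governing: min(52.7, 72.7, 39.0) = 39.0 kips → gross-section yield.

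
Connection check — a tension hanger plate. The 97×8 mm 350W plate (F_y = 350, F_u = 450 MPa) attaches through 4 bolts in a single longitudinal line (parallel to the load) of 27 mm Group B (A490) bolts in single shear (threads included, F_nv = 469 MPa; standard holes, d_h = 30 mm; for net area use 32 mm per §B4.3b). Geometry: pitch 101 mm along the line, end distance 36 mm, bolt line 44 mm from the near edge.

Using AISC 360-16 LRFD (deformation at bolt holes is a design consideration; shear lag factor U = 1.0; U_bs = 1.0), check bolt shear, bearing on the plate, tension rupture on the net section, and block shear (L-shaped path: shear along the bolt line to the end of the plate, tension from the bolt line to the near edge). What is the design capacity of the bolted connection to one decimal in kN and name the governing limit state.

175.5 kN (net-section rupture governs)

Bolt shear: A_b = π(27)²/4 = 572.56 mm². φR_n = 0.75 × 469 × 572.56 × 4 × 1 = 805.6 kN.
Bearing (8 mm plate, F_u = 450 MPa): end bolts L_c = 36 − 30/2 = 21, R_n = min(1.2×21×8×450, 2.4×27×8×450) = 90.72 kN/bolt; interior L_c = 101 − 30 = 71, R_n = 233.28 kN/bolt. φR_n = 0.75 × (1×90.72 + 3×233.28) = 592.9 kN.
Tension rupture (net): A_n = (97 − 1×32)×8 = 520 mm² (U = 1.0, A_e = A_n). φR_n = 0.75 × 450 × 520 = 175.5 kN.
Block shear: shear path 1×[36+3×101] = 1×339 mm, A_gv = 2712, A_nv = 1×(339 − 3.5×32)×8 = 1816 mm²; tension to near edge: (44 − 0.5×32)×8 = 224 mm². R_n = min(0.6×450×1816, 0.6×350×2712) + 1.0×450×224 = min(490.32, 569.52) + 100.8 = 591.12 kN. φR_n = 0.75 × 591.12 = 443.3 kN.
Governing: min(805.6, 592.9, 175.5, 443.3) = 175.5 kN → net-section rupture.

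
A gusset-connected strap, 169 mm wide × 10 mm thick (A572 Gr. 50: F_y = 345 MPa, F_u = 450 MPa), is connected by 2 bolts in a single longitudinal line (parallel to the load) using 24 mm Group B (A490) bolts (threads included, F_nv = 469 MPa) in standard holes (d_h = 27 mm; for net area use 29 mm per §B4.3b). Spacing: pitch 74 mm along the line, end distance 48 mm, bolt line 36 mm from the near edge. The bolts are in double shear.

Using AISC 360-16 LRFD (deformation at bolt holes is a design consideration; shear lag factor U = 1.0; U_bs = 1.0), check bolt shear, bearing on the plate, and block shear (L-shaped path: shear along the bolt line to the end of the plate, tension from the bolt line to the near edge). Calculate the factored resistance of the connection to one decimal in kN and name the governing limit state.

Bolt shear: A_b = π(24)²/4 = 452.39 mm². φR_n = 0.75 × 469 × 452.39 × 2 × 2 = 636.5 kN.
Bearing (10 mm plate, F_u = 450 MPa): end bolts L_c = 48 − 27/2 = 34.5, R_n = min(1.2×34.5×10×450, 2.4×24×10×450) = 186.3 kN/bolt; interior L_c = 74 − 27 = 47, R_n = 253.8 kN/bolt. φR_n = 0.75 × (1×186.3 + 1×253.8) = 330.1 kN.
Block shear: shear path 1×[48+1×74] = 1×122 mm, A_gv = 1220, A_nv = 1×(122 − 1.5×29)×10 = 785 mm²; tension to near edge: (36 − 0.5×29)×10 = 215 mm². R_n = min(0.6×450×785, 0.6×345×1220) + 1.0×450×215 = min(211.95, 252.54) + 96.75 = 308.7 kN. φR_n = 0.75 × 308.7 = 231.5 kN.
Governing: min(636.5, 330.1, 231.5) = 231.5 kN → block shear.

231.5 kN (block shear governs)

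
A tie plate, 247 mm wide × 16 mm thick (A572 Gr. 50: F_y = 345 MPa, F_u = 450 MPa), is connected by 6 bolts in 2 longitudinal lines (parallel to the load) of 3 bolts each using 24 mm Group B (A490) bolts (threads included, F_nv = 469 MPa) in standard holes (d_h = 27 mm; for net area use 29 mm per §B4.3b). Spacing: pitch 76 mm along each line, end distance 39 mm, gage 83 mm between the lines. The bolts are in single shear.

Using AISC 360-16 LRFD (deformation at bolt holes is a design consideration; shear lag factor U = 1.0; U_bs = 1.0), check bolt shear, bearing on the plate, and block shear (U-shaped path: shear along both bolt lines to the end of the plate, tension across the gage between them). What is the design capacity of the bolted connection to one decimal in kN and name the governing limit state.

Bolt shear: A_b = π(24)²/4 = 452.39 mm². φR_n = 0.75 × 469 × 452.39 × 6 × 1 = 954.8 kN.
Bearing (16 mm plate, F_u = 450 MPa): end bolts L_c = 39 − 27/2 = 25.5, R_n = min(1.2×25.5×16×450, 2.4×24×16×450) = 220.32 kN/bolt; interior L_c = 76 − 27 = 49, R_n = 414.72 kN/bolt. φR_n = 0.75 × (2×220.32 + 4×414.72) = 1574.6 kN.
Block shear: shear path 2×[39+2×76] = 2×191 mm, A_gv = 6112, A_nv = 2×(191 − 2.5×29)×16 = 3792 mm²; tension across gage: (83 − 1×29)×16 = 864 mm². R_n = min(0.6×450×3792, 0.6×345×6112) + 1.0×450×864 = min(1023.8, 1265.2) + 388.8 = 1412.6 kN. φR_n = 0.75 × 1412.6 = 1059.5 kN.
Governing: min(954.8, 1574.6, 1059.5) = 954.8 kN → bolt shear.

954.8 kN (bolt shear governs)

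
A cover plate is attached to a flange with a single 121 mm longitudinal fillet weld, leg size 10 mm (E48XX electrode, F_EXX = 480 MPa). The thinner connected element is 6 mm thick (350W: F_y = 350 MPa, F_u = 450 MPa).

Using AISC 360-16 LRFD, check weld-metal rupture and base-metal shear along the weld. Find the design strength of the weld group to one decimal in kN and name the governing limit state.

Weld metal: throat = 0.707×10 = 7.07 mm, L = 121 mm. φR_n = 0.75 × 0.6 × 480 × 7.07 × 121 = 184.8 kN.
Base metal shear (6 mm plate): yield φR_n = 1.0×0.6×350×6×121 = 152.5 kN; rupture φR_n = 0.75×0.6×450×6×121 = 147.0 kN; take 147.0 kN (rupture).
Governing: min(184.8, 147.0) = 147.0 kN → base-metal shear.

147.0 kN (base-metal shear governs)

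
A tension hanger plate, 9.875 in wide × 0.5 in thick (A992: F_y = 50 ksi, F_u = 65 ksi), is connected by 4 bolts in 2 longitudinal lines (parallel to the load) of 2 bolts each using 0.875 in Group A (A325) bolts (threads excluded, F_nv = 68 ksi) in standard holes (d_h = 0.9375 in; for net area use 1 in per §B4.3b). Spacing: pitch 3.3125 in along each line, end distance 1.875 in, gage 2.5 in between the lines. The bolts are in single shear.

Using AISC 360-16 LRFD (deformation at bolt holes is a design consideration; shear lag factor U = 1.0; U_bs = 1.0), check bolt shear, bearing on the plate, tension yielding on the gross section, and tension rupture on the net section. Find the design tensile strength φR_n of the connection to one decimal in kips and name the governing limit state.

Bolt shear: A_b = π(0.875)²/4 = 0.60132 in². φR_n = 0.75 × 68 × 0.60132 × 4 × 1 = 122.7 kips.
Bearing (0.5 in plate, F_u = 65 ksi): end bolts L_c = 1.875 − 0.9375/2 = 1.40625, R_n = min(1.2×1.40625×0.5×65, 2.4×0.875×0.5×65) = 54.844 kips/bolt; interior L_c = 3.3125 − 0.9375 = 2.375, R_n = 68.25 kips/bolt. φR_n = 0.75 × (2×54.844 + 2×68.25) = 184.6 kips.
Tension yield (gross): A_g = 9.875×0.5 = 4.9375 in². φR_n = 0.90 × 50 × 4.9375 = 222.2 kips.
Tension rupture (net): A_n = (9.875 − 2×1)×0.5 = 3.9375 in² (U = 1.0, A_e = A_n). φR_n = 0.75 × 65 × 3.9375 = 192.0 kips.
Governing: min(122.7, 184.6, 222.2, 192.0) = 122.7 kips → bolt shear.

122.7 kips (bolt shear governs)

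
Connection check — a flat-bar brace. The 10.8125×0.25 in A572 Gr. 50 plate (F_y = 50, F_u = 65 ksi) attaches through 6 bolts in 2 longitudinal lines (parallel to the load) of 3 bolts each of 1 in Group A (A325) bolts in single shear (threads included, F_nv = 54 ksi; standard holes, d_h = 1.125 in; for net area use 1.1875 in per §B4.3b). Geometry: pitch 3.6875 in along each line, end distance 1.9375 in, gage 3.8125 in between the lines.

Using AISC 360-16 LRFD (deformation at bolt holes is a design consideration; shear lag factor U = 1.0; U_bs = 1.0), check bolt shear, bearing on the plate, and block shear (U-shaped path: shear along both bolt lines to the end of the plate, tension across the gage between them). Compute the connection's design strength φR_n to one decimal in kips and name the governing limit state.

124.8 kips (block shear governs)

Bolt shear: A_b = π(1)²/4 = 0.7854 in². φR_n = 0.75 × 54 × 0.7854 × 6 × 1 = 190.9 kips.
Bearing (0.25 in plate, F_u = 65 ksi): end bolts L_c = 1.9375 − 1.125/2 = 1.375, R_n = min(1.2×1.375×0.25×65, 2.4×1×0.25×65) = 26.813 kips/bolt; interior L_c = 3.6875 − 1.125 = 2.5625, R_n = 39 kips/bolt. φR_n = 0.75 × (2×26.813 + 4×39) = 157.2 kips.
Block shear: shear path 2×[1.9375+2×3.6875] = 2×9.3125 in, A_gv = 4.6563, A_nv = 2×(9.3125 − 2.5×1.1875)×0.25 = 3.1719 in²; tension across gage: (3.8125 − 1×1.1875)×0.25 = 0.65625 in². R_n = min(0.6×65×3.1719, 0.6×50×4.6563) + 1.0×65×0.65625 = min(123.7, 139.69) + 42.656 = 166.36 kips. φR_n = 0.75 × 166.36 = 124.8 kips.
Governing: min(190.9, 157.2, 124.8) = 124.8 kips → block shear.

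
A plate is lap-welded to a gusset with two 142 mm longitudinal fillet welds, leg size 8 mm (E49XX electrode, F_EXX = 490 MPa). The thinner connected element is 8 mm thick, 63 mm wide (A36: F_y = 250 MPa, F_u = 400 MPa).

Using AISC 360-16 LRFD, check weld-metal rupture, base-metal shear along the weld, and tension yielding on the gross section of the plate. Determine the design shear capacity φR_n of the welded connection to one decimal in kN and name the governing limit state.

Weld metal: throat = 0.707×8 = 5.656 mm, L = 2×142 = 284 mm. φR_n = 0.75 × 0.6 × 490 × 5.656 × 284 = 354.2 kN.
Base metal shear (8 mm plate): yield φR_n = 1.0×0.6×250×8×284 = 340.8 kN; rupture φR_n = 0.75×0.6×400×8×284 = 409.0 kN; take 340.8 kN (yield).
Tension yield (gross): A_g = 63×8 = 504 mm². φR_n = 0.90 × 250 × 504 = 113.4 kN.
Governing: min(354.2, 340.8, 113.4) = 113.4 kN → gross-section yield.

113.4 kN (gross-section yield governs)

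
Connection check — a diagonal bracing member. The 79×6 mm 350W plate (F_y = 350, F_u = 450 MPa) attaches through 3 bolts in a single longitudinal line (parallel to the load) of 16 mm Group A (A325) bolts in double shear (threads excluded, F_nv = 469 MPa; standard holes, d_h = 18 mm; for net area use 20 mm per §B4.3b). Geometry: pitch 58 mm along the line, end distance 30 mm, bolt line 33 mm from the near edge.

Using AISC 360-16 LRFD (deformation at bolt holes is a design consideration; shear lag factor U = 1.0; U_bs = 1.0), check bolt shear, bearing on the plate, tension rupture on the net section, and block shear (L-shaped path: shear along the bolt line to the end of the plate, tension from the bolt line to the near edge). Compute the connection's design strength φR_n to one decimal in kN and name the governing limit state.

Bolt shear: A_b = π(16)²/4 = 201.06 mm². φR_n = 0.75 × 469 × 201.06 × 3 × 2 = 424.3 kN.
Bearing (6 mm plate, F_u = 450 MPa): end bolts L_c = 30 − 18/2 = 21, R_n = min(1.2×21×6×450, 2.4×16×6×450) = 68.04 kN/bolt; interior L_c = 58 − 18 = 40, R_n = 103.68 kN/bolt. φR_n = 0.75 × (1×68.04 + 2×103.68) = 206.6 kN.
Tension rupture (net): A_n = (79 − 1×20)×6 = 354 mm² (U = 1.0, A_e = A_n). φR_n = 0.75 × 450 × 354 = 119.5 kN.
Block shear: shear path 1×[30+2×58] = 1×146 mm, A_gv = 876, A_nv = 1×(146 − 2.5×20)×6 = 576 mm²; tension to near edge: (33 − 0.5×20)×6 = 138 mm². R_n = min(0.6×450×576, 0.6×350×876) + 1.0×450×138 = min(155.52, 183.96) + 62.1 = 217.62 kN. φR_n = 0.75 × 217.62 = 163.2 kN.
Governing: min(424.3, 206.6, 119.5, 163.2) = 119.5 kN → net-section rupture.

119.5 kN (net-section rupture governs)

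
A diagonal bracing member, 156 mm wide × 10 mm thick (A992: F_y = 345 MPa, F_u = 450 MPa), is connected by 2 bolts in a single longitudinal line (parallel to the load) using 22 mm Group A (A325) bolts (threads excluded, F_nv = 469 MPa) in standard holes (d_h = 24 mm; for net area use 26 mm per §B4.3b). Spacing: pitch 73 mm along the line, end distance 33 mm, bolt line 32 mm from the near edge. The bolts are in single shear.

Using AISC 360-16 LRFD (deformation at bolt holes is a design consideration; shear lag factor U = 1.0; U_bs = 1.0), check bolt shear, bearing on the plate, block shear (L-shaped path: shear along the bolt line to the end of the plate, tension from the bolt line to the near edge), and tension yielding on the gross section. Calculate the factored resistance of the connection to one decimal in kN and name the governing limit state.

Bolt shear: A_b = π(22)²/4 = 380.13 mm². φR_n = 0.75 × 469 × 380.13 × 2 × 1 = 267.4 kN.
Bearing (10 mm plate, F_u = 450 MPa): end bolts L_c = 33 − 24/2 = 21, R_n = min(1.2×21×10×450, 2.4×22×10×450) = 113.4 kN/bolt; interior L_c = 73 − 24 = 49, R_n = 237.6 kN/bolt. φR_n = 0.75 × (1×113.4 + 1×237.6) = 263.3 kN.
Block shear: shear path 1×[33+1×73] = 1×106 mm, A_gv = 1060, A_nv = 1×(106 − 1.5×26)×10 = 670 mm²; tension to near edge: (32 − 0.5×26)×10 = 190 mm². R_n = min(0.6×450×670, 0.6×345×1060) + 1.0×450×190 = min(180.9, 219.42) + 85.5 = 266.4 kN. φR_n = 0.75 × 266.4 = 199.8 kN.
Tension yield (gross): A_g = 156×10 = 1560 mm². φR_n = 0.90 × 345 × 1560 = 484.4 kN.
Governing: min(267.4, 263.3, 199.8, 484.4) = 199.8 kN → block shear.

199.8 kN (block shear governs)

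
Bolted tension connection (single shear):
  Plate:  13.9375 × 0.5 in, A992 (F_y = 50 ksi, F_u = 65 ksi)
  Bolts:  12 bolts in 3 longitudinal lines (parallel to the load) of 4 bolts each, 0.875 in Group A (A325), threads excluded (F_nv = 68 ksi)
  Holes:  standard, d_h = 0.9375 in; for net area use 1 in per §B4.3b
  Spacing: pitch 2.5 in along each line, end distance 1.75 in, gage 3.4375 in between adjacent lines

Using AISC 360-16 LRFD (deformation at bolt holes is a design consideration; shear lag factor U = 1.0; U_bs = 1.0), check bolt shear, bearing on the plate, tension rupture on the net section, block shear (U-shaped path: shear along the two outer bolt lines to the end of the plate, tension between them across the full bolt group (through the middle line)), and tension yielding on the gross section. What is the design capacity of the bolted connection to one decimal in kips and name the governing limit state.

Bolt shear: A_b = π(0.875)²/4 = 0.60132 in². φR_n = 0.75 × 68 × 0.60132 × 12 × 1 = 368.0 kips.
Bearing (0.5 in plate, F_u = 65 ksi): end bolts L_c = 1.75 − 0.9375/2 = 1.28125, R_n = min(1.2×1.28125×0.5×65, 2.4×0.875×0.5×65) = 49.969 kips/bolt; interior L_c = 2.5 − 0.9375 = 1.5625, R_n = 60.938 kips/bolt. φR_n = 0.75 × (3×49.969 + 9×60.938) = 523.8 kips.
Tension rupture (net): A_n = (13.9375 − 3×1)×0.5 = 5.4688 in² (U = 1.0, A_e = A_n). φR_n = 0.75 × 65 × 5.4688 = 266.6 kips.
Block shear: shear path 2×[1.75+3×2.5] = 2×9.25 in, A_gv = 9.25, A_nv = 2×(9.25 − 3.5×1)×0.5 = 5.75 in²; tension across gage: (6.875 − 2×1)×0.5 = 2.4375 in². R_n = min(0.6×65×5.75, 0.6×50×9.25) + 1.0×65×2.4375 = min(224.25, 277.5) + 158.44 = 382.69 kips. φR_n = 0.75 × 382.69 = 287.0 kips.
Tension yield (gross): A_g = 13.9375×0.5 = 6.9688 in². φR_n = 0.90 × 50 × 6.9688 = 313.6 kips.
Governing: min(368.0, 523.8, 266.6, 287.0, 313.6) = 266.6 kips → net-section rupture.

266.6 kips (net-section rupture governs)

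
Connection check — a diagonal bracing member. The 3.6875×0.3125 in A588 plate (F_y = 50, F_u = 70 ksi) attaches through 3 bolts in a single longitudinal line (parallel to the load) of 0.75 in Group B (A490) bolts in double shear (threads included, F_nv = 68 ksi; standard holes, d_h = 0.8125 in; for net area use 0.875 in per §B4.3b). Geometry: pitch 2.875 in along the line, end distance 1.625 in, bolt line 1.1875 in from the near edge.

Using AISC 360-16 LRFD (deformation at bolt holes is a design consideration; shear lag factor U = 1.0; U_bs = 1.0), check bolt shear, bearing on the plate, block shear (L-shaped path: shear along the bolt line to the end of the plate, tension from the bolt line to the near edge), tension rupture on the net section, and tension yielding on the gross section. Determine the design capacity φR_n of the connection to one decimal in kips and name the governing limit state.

46.1 kips (net-section rupture governs)

Bolt shear: A_b = π(0.75)²/4 = 0.44179 in². φR_n = 0.75 × 68 × 0.44179 × 3 × 2 = 135.2 kips.
Bearing (0.3125 in plate, F_u = 70 ksi): end bolts L_c = 1.625 − 0.8125/2 = 1.21875, R_n = min(1.2×1.21875×0.3125×70, 2.4×0.75×0.3125×70) = 31.992 kips/bolt; interior L_c = 2.875 − 0.8125 = 2.0625, R_n = 39.375 kips/bolt. φR_n = 0.75 × (1×31.992 + 2×39.375) = 83.1 kips.
Block shear: shear path 1×[1.625+2×2.875] = 1×7.375 in, A_gv = 2.3047, A_nv = 1×(7.375 − 2.5×0.875)×0.3125 = 1.6211 in²; tension to near edge: (1.1875 − 0.5×0.875)×0.3125 = 0.23438 in². R_n = min(0.6×70×1.6211, 0.6×50×2.3047) + 1.0×70×0.23438 = min(68.086, 69.141) + 16.407 = 84.493 kips. φR_n = 0.75 × 84.493 = 63.4 kips.
Tension rupture (net): A_n = (3.6875 − 1×0.875)×0.3125 = 0.87891 in² (U = 1.0, A_e = A_n). φR_n = 0.75 × 70 × 0.87891 = 46.1 kips.
Tension yield (gross): A_g = 3.6875×0.3125 = 1.1523 in². φR_n = 0.90 × 50 × 1.1523 = 51.9 kips.
Governing: min(135.2, 83.1, 63.4, 46.1, 51.9) = 46.1 kips → net-section rupture.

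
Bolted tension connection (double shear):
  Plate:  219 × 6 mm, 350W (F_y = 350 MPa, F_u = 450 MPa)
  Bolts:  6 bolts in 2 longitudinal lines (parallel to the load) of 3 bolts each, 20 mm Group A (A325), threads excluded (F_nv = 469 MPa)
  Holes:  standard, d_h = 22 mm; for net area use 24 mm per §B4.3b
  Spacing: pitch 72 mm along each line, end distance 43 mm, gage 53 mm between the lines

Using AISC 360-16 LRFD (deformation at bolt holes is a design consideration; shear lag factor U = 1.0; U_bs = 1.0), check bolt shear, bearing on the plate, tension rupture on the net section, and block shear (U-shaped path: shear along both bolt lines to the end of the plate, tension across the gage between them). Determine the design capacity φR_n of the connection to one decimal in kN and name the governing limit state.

346.3 kN (net-section rupture governs)

Bolt shear: A_b = π(20)²/4 = 314.16 mm². φR_n = 0.75 × 469 × 314.16 × 6 × 2 = 1326.1 kN.
Bearing (6 mm plate, F_u = 450 MPa): end bolts L_c = 43 − 22/2 = 32, R_n = min(1.2×32×6×450, 2.4×20×6×450) = 103.68 kN/bolt; interior L_c = 72 − 22 = 50, R_n = 129.6 kN/bolt. φR_n = 0.75 × (2×103.68 + 4×129.6) = 544.3 kN.
Tension rupture (net): A_n = (219 − 2×24)×6 = 1026 mm² (U = 1.0, A_e = A_n). φR_n = 0.75 × 450 × 1026 = 346.3 kN.
Block shear: shear path 2×[43+2×72] = 2×187 mm, A_gv = 2244, A_nv = 2×(187 − 2.5×24)×6 = 1524 mm²; tension across gage: (53 − 1×24)×6 = 174 mm². R_n = min(0.6×450×1524, 0.6×350×2244) + 1.0×450×174 = min(411.48, 471.24) + 78.3 = 489.78 kN. φR_n = 0.75 × 489.78 = 367.3 kN.
Governing: min(1326.1, 544.3, 346.3, 367.3) = 346.3 kN → net-section rupture.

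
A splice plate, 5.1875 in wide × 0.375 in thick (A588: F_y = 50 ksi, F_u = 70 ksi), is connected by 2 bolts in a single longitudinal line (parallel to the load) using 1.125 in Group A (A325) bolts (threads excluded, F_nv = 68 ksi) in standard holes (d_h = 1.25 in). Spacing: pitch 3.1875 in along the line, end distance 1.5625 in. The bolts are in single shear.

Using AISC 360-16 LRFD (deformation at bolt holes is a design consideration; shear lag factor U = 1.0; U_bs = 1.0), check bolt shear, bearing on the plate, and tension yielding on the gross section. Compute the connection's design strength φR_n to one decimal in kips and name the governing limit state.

67.9 kips (bearing governs)

Bolt shear: A_b = π(1.125)²/4 = 0.99402 in². φR_n = 0.75 × 68 × 0.99402 × 2 × 1 = 101.4 kips.
Bearing (0.375 in plate, F_u = 70 ksi): end bolts L_c = 1.5625 − 1.25/2 = 0.9375, R_n = min(1.2×0.9375×0.375×70, 2.4×1.125×0.375×70) = 29.531 kips/bolt; interior L_c = 3.1875 − 1.25 = 1.9375, R_n = 61.031 kips/bolt. φR_n = 0.75 × (1×29.531 + 1×61.031) = 67.9 kips.
Tension yield (gross): A_g = 5.1875×0.375 = 1.9453 in². φR_n = 0.90 × 50 × 1.9453 = 87.5 kips.
Governing: min(101.4, 67.9, 87.5) = 67.9 kips → bearing.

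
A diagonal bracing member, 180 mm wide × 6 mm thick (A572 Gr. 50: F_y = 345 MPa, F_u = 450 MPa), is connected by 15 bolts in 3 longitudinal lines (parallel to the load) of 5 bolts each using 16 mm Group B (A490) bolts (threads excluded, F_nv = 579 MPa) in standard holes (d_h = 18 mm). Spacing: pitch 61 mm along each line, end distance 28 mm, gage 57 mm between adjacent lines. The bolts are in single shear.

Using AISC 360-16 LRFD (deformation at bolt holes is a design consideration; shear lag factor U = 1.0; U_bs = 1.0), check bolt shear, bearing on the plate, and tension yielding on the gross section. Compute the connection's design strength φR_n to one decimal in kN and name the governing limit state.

Bolt shear: A_b = π(16)²/4 = 201.06 mm². φR_n = 0.75 × 579 × 201.06 × 15 × 1 = 1309.7 kN.
Bearing (6 mm plate, F_u = 450 MPa): end bolts L_c = 28 − 18/2 = 19, R_n = min(1.2×19×6×450, 2.4×16×6×450) = 61.56 kN/bolt; interior L_c = 61 − 18 = 43, R_n = 103.68 kN/bolt. φR_n = 0.75 × (3×61.56 + 12×103.68) = 1071.6 kN.
Tension yield (gross): A_g = 180×6 = 1080 mm². φR_n = 0.90 × 345 × 1080 = 335.3 kN.
Governing: min(1309.7, 1071.6, 335.3) = 335.3 kN → gross-section yield.

335.3 kN (gross-section yield governs)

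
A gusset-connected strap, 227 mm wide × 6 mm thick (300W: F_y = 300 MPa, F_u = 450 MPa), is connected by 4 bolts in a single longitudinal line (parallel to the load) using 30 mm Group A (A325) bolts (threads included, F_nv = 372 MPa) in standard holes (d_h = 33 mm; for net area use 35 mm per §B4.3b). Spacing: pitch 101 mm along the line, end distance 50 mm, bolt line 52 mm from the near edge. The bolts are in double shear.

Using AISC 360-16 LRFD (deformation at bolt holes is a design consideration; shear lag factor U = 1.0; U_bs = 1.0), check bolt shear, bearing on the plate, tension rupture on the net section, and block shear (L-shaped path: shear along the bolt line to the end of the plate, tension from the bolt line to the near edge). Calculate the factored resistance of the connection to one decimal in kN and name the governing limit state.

Bolt shear: A_b = π(30)²/4 = 706.86 mm². φR_n = 0.75 × 372 × 706.86 × 4 × 2 = 1577.7 kN.
Bearing (6 mm plate, F_u = 450 MPa): end bolts L_c = 50 − 33/2 = 33.5, R_n = min(1.2×33.5×6×450, 2.4×30×6×450) = 108.54 kN/bolt; interior L_c = 101 − 33 = 68, R_n = 194.4 kN/bolt. φR_n = 0.75 × (1×108.54 + 3×194.4) = 518.8 kN.
Tension rupture (net): A_n = (227 − 1×35)×6 = 1152 mm² (U = 1.0, A_e = A_n). φR_n = 0.75 × 450 × 1152 = 388.8 kN.
Block shear: shear path 1×[50+3×101] = 1×353 mm, A_gv = 2118, A_nv = 1×(353 − 3.5×35)×6 = 1383 mm²; tension to near edge: (52 − 0.5×35)×6 = 207 mm². R_n = min(0.6×450×1383, 0.6×300×2118) + 1.0×450×207 = min(373.41, 381.24) + 93.15 = 466.56 kN. φR_n = 0.75 × 466.56 = 349.9 kN.
Governing: min(1577.7, 518.8, 388.8, 349.9) = 349.9 kN → block shear.

349.9 kN (block shear governs)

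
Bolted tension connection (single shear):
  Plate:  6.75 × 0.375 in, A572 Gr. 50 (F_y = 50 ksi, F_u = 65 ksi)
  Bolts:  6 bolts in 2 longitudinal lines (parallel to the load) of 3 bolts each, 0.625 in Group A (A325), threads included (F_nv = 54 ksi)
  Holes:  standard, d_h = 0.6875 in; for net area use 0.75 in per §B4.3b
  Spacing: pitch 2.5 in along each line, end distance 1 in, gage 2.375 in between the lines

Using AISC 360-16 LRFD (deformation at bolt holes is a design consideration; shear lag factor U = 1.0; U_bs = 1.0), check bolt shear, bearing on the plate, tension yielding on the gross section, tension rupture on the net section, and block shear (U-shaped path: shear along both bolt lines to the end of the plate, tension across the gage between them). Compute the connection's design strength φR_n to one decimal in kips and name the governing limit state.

74.6 kips (bolt shear governs)

Bolt shear: A_b = π(0.625)²/4 = 0.3068 in². φR_n = 0.75 × 54 × 0.3068 × 6 × 1 = 74.6 kips.
Bearing (0.375 in plate, F_u = 65 ksi): end bolts L_c = 1 − 0.6875/2 = 0.65625, R_n = min(1.2×0.65625×0.375×65, 2.4×0.625×0.375×65) = 19.195 kips/bolt; interior L_c = 2.5 − 0.6875 = 1.8125, R_n = 36.563 kips/bolt. φR_n = 0.75 × (2×19.195 + 4×36.563) = 138.5 kips.
Tension yield (gross): A_g = 6.75×0.375 = 2.5313 in². φR_n = 0.90 × 50 × 2.5313 = 113.9 kips.
Tension rupture (net): A_n = (6.75 − 2×0.75)×0.375 = 1.9688 in² (U = 1.0, A_e = A_n). φR_n = 0.75 × 65 × 1.9688 = 96.0 kips.
Block shear: shear path 2×[1+2×2.5] = 2×6 in, A_gv = 4.5, A_nv = 2×(6 − 2.5×0.75)×0.375 = 3.0938 in²; tension across gage: (2.375 − 1×0.75)×0.375 = 0.60938 in². R_n = min(0.6×65×3.0938, 0.6×50×4.5) + 1.0×65×0.60938 = min(120.66, 135) + 39.61 = 160.27 kips. φR_n = 0.75 × 160.27 = 120.2 kips.
Governing: min(74.6, 138.5, 113.9, 96.0, 120.2) = 74.6 kips → bolt shear.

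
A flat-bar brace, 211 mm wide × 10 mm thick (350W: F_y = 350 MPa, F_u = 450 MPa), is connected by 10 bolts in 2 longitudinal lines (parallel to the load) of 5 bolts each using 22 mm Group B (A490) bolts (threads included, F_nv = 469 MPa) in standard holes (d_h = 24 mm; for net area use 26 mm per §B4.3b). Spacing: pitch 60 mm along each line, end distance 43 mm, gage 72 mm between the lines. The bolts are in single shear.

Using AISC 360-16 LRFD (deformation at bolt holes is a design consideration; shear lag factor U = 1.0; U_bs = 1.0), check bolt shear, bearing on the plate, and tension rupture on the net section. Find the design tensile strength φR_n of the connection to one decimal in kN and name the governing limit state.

536.6 kN (net-section rupture governs)

Bolt shear: A_b = π(22)²/4 = 380.13 mm². φR_n = 0.75 × 469 × 380.13 × 10 × 1 = 1337.1 kN.
Bearing (10 mm plate, F_u = 450 MPa): end bolts L_c = 43 − 24/2 = 31, R_n = min(1.2×31×10×450, 2.4×22×10×450) = 167.4 kN/bolt; interior L_c = 60 − 24 = 36, R_n = 194.4 kN/bolt. φR_n = 0.75 × (2×167.4 + 8×194.4) = 1417.5 kN.
Tension rupture (net): A_n = (211 − 2×26)×10 = 1590 mm² (U = 1.0, A_e = A_n). φR_n = 0.75 × 450 × 1590 = 536.6 kN.
Governing: min(1337.1, 1417.5, 536.6) = 536.6 kN → net-section rupture.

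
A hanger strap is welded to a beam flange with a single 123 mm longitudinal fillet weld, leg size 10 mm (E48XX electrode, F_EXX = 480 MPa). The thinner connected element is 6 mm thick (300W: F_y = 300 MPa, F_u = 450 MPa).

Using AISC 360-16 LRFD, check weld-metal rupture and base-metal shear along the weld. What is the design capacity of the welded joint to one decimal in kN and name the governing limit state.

132.8 kN (base-metal shear governs)

Weld metal: throat = 0.707×10 = 7.07 mm, L = 123 mm. φR_n = 0.75 × 0.6 × 480 × 7.07 × 123 = 187.8 kN.
Base metal shear (6 mm plate): yield φR_n = 1.0×0.6×300×6×123 = 132.8 kN; rupture φR_n = 0.75×0.6×450×6×123 = 149.4 kN; take 132.8 kN (yield).
Governing: min(187.8, 132.8) = 132.8 kN → base-metal shear.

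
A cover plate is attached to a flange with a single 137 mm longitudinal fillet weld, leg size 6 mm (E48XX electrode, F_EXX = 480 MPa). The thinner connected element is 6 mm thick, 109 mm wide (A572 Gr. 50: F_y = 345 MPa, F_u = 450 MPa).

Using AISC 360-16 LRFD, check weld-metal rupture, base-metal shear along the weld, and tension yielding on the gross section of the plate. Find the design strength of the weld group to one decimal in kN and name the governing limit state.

125.5 kN (weld metal governs)

Weld metal: throat = 0.707×6 = 4.242 mm, L = 137 mm. φR_n = 0.75 × 0.6 × 480 × 4.242 × 137 = 125.5 kN.
Base metal shear (6 mm plate): yield φR_n = 1.0×0.6×345×6×137 = 170.2 kN; rupture φR_n = 0.75×0.6×450×6×137 = 166.5 kN; take 166.5 kN (rupture).
Tension yield (gross): A_g = 109×6 = 654 mm². φR_n = 0.90 × 345 × 654 = 203.1 kN.
Governing: min(125.5, 166.5, 203.1) = 125.5 kN → weld metal.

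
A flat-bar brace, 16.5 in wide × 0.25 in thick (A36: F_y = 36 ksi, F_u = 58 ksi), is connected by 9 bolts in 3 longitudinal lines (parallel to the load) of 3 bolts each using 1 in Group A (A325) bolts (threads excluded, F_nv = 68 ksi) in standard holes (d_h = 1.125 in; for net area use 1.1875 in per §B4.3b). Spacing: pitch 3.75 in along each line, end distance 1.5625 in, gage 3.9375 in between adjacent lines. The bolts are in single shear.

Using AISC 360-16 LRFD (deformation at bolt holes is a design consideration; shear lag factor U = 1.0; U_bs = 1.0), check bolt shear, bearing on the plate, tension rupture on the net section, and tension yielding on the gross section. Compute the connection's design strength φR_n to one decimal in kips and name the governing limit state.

133.7 kips (gross-section yield governs)

Bolt shear: A_b = π(1)²/4 = 0.7854 in². φR_n = 0.75 × 68 × 0.7854 × 9 × 1 = 360.5 kips.
Bearing (0.25 in plate, F_u = 58 ksi): end bolts L_c = 1.5625 − 1.125/2 = 1, R_n = min(1.2×1×0.25×58, 2.4×1×0.25×58) = 17.4 kips/bolt; interior L_c = 3.75 − 1.125 = 2.625, R_n = 34.8 kips/bolt. φR_n = 0.75 × (3×17.4 + 6×34.8) = 195.8 kips.
Tension rupture (net): A_n = (16.5 − 3×1.1875)×0.25 = 3.2344 in² (U = 1.0, A_e = A_n). φR_n = 0.75 × 58 × 3.2344 = 140.7 kips.
Tension yield (gross): A_g = 16.5×0.25 = 4.125 in². φR_n = 0.90 × 36 × 4.125 = 133.7 kips.
Governing: min(360.5, 195.8, 140.7, 133.7) = 133.7 kips → gross-section yield.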